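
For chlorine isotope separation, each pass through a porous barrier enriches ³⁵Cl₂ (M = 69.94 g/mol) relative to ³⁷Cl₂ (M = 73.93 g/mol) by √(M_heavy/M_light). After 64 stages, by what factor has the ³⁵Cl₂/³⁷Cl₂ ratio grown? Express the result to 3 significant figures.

The single-stage factor is √(M_heavy/M_light), so 64 stages give [√(73.93/69.94)]^64 = (73.93/69.94)^(64/2).
= 1.05705^32 = 5.90.

5.90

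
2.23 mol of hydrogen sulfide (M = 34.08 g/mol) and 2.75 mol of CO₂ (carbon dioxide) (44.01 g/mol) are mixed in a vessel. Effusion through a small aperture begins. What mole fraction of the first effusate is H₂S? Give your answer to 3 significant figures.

0.480

Each component's effusion rate ∝ (its partial pressure)·(1/√M) ∝ n_i/√M_i.
So x_H₂S in the escaping gas = (n_H₂S/√M_H₂S) / Σ(n_i/√M_i)
= (2.23/√34.08) / (2.23/√34.08 + 2.75/√44.01) = 0.3820/(0.3820 + 0.4145) = 0.480.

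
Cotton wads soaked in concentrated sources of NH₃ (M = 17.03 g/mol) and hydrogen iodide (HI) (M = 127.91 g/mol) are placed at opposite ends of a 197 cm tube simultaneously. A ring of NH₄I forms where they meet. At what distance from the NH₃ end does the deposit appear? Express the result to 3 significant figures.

144 cm

In equal time, each gas travels a distance ∝ its rate ∝ 1/√M, so d_NH₃/d_HI = √(M_HI/M_NH₃) = √(127.91/17.03) = 2.741.
With d_NH₃ + d_HI = 197 cm, d_HI = 197/(1 + 2.741) = 52.67 cm.
d_NH₃ = 197 − 52.67 = 144 cm.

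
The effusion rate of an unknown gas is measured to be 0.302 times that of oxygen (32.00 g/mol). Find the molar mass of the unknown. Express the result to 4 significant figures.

350.9 g/mol

From Graham's law, rate_X/rate_O₂ = √(M_O₂/M_X).
0.302 = √(32.00/M_X)
M_X = 32.00 / 0.302² = 32.00 / 0.09120 = 350.9 g/mol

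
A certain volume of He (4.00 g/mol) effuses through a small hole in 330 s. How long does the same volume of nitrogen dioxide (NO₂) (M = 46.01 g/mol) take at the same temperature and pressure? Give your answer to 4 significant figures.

1119 s

Using Graham's law: t_NO₂/t_He = √(M_NO₂/M_He) = √(46.01/4.00) = √11.50 = 3.392.
So the time for NO₂ is 330 × 3.392 = 1119 s.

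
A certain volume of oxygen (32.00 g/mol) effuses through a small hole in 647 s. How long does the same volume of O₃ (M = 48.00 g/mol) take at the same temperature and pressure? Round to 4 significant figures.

792.4 s

From Graham's law, t_O₃/t_O₂ = √(M_O₃/M_O₂) = √(48.00/32.00) = √1.500 = 1.225.
So the time for O₃ is 647 × 1.225 = 792.4 s.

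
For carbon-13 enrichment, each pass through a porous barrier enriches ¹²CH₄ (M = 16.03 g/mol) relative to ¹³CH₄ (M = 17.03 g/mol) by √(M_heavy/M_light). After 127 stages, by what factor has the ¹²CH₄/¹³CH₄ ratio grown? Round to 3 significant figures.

46.6

Each stage multiplies the ratio by α = √(17.03/16.03), so after 127 stages the overall factor is α^127 = (17.03/16.03)^(127/2).
= 1.06238^(127/2) = 46.6.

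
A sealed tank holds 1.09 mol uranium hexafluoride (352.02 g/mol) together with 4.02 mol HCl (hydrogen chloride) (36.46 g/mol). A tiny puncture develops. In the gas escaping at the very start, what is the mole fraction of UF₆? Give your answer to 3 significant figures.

Rate_i ∝ x_i/√M_i (Graham's law weighted by mole fraction), so the effusate composition follows n_i/√M_i.
Mole fraction of UF₆ in the effusate = (n_UF₆/√M_UF₆) / (n_UF₆/√M_UF₆ + n_HCl/√M_HCl)
= (1.09/√352.02) / (1.09/√352.02 + 4.02/√36.46) = 0.05810/(0.05810 + 0.6658) = 0.0803.

0.0803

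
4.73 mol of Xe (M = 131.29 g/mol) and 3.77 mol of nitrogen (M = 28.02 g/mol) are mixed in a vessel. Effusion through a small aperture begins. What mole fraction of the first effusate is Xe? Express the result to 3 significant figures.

0.367

Effusion rate of each component ∝ n_i/√M_i (partial pressure × 1/√M).
x_Xe(eff) = (n_Xe/√M_Xe) / (n_Xe/√M_Xe + n_N₂/√M_N₂)
= (4.73/√131.29) / (4.73/√131.29 + 3.77/√28.02) = 0.4128/(0.4128 + 0.7122) = 0.367.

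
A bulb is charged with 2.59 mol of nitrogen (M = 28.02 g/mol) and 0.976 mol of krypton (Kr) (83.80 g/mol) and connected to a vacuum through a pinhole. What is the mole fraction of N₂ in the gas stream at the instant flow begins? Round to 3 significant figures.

Each component's effusion rate ∝ (its partial pressure)·(1/√M) ∝ n_i/√M_i.
So x_N₂ in the escaping gas = (n_N₂/√M_N₂) / Σ(n_i/√M_i)
= (2.59/√28.02) / (2.59/√28.02 + 0.976/√83.80) = 0.4893/(0.4893 + 0.1066) = 0.821.

0.821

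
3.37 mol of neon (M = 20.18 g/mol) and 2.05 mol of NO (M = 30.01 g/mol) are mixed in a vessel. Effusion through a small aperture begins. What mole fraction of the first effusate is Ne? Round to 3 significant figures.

The effusion rate of species i is ∝ p_i/√M_i ∝ n_i/√M_i.
x_Ne(eff) = (n_Ne/√M_Ne) / (n_Ne/√M_Ne + n_NO/√M_NO)
= (3.37/√20.18) / (3.37/√20.18 + 2.05/√30.01) = 0.7502/(0.7502 + 0.3742) = 0.667.

0.667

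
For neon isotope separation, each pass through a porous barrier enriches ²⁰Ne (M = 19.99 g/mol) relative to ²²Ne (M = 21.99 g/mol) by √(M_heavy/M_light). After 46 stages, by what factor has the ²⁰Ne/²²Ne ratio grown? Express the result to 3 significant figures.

8.96

Each stage multiplies the ratio by α = √(21.99/19.99), so after 46 stages the overall factor is α^46 = (21.99/19.99)^(46/2).
= 1.10005^23 = 8.96.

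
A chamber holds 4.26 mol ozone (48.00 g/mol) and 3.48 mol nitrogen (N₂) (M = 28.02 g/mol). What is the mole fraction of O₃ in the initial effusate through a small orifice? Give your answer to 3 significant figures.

0.483

Rate_i ∝ x_i/√M_i (Graham's law weighted by mole fraction), so the effusate composition follows n_i/√M_i.
Mole fraction of O₃ in the effusate = (n_O₃/√M_O₃) / (n_O₃/√M_O₃ + n_N₂/√M_N₂)
= (4.26/√48.00) / (4.26/√48.00 + 3.48/√28.02) = 0.6149/(0.6149 + 0.6574) = 0.483.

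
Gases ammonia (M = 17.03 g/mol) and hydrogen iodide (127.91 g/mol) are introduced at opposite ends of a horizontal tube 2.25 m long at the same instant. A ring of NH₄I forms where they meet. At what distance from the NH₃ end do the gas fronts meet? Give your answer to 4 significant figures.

Distances travelled in equal time are proportional to diffusion rates, so d_NH₃/d_HI = √(M_HI/M_NH₃) = √(127.91/17.03) = 2.741.
With d_NH₃ + d_HI = 2.25 m, d_HI = 2.25/(1 + 2.741) = 0.6015 m.
d_NH₃ = 2.25 − 0.6015 = 1.648 m.

1.648 m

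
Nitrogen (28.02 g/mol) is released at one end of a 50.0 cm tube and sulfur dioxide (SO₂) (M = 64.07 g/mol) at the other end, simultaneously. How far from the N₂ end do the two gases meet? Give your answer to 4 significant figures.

The fronts meet when d_N₂ + d_SO₂ = L with d_N₂/d_SO₂ = √(M_SO₂/M_N₂) (Graham's law). Here √(M_SO₂/M_N₂) = √(64.07/28.02) = 1.512.
With d_N₂ + d_SO₂ = 50.0 cm, d_SO₂ = 50.0/(1 + 1.512) = 19.90 cm.
d_N₂ = 50.0 − 19.90 = 30.10 cm.

30.10 cm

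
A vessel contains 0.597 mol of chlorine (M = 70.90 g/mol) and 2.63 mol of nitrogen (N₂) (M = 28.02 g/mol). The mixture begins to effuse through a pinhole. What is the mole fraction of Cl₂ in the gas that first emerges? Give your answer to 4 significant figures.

0.1249

The effusion rate of species i is ∝ p_i/√M_i ∝ n_i/√M_i.
x_Cl₂(eff) = (n_Cl₂/√M_Cl₂) / (n_Cl₂/√M_Cl₂ + n_N₂/√M_N₂)
= (0.597/√70.90) / (0.597/√70.90 + 2.63/√28.02) = 0.07090/(0.07090 + 0.4968) = 0.1249.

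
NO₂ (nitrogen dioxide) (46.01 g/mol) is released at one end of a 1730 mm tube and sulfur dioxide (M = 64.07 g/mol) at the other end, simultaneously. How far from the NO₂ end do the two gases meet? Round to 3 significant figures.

936 mm

The fronts meet when d_NO₂ + d_SO₂ = L with d_NO₂/d_SO₂ = √(M_SO₂/M_NO₂) (Graham's law). Here √(M_SO₂/M_NO₂) = √(64.07/46.01) = 1.180.
With d_NO₂ + d_SO₂ = 1730 mm, d_SO₂ = 1730/(1 + 1.180) = 793.6 mm.
d_NO₂ = 1730 − 793.6 = 936 mm.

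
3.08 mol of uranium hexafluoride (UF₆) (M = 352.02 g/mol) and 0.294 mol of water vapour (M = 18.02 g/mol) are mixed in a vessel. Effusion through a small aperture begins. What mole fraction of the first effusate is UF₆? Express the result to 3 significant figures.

Each component's effusion rate ∝ (its partial pressure)·(1/√M) ∝ n_i/√M_i.
x_UF₆(eff) = (n_UF₆/√M_UF₆) / (n_UF₆/√M_UF₆ + n_H₂O/√M_H₂O)
= (3.08/√352.02) / (3.08/√352.02 + 0.294/√18.02) = 0.1642/(0.1642 + 0.06926) = 0.703.

0.703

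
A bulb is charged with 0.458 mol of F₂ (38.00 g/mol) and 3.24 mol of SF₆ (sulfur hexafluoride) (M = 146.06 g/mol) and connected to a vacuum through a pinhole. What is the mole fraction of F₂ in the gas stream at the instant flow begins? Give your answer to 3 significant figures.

0.217

Effusion rate of each component ∝ n_i/√M_i (partial pressure × 1/√M).
So x_F₂ in the escaping gas = (n_F₂/√M_F₂) / Σ(n_i/√M_i)
= (0.458/√38.00) / (0.458/√38.00 + 3.24/√146.06) = 0.07430/(0.07430 + 0.2681) = 0.217.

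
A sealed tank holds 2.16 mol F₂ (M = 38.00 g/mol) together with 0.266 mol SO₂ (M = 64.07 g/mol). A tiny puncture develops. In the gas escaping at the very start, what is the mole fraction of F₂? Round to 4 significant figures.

The effusion rate of species i is ∝ p_i/√M_i ∝ n_i/√M_i.
So x_F₂ in the escaping gas = (n_F₂/√M_F₂) / Σ(n_i/√M_i)
= (2.16/√38.00) / (2.16/√38.00 + 0.266/√64.07) = 0.3504/(0.3504 + 0.03323) = 0.9134.

0.9134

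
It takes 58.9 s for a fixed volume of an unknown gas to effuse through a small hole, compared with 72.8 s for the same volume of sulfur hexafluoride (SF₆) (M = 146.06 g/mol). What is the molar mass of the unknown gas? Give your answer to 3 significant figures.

Graham's law gives t_X/t_SF₆ = √(M_X/M_SF₆).
58.9/72.8 = 0.8091 = √(M_X/146.06)
M_X = 146.06 × 0.8091² = 146.06 × 0.6546 = 95.6 g/mol

95.6 g/mol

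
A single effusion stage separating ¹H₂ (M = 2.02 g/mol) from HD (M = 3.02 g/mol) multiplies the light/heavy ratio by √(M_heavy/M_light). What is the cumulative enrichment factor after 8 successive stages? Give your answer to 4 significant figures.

Overall factor = α^8 with α = √(3.02/2.02), i.e. (3.02/2.02)^(8/2).
= 1.49505^4 = 4.996.

4.996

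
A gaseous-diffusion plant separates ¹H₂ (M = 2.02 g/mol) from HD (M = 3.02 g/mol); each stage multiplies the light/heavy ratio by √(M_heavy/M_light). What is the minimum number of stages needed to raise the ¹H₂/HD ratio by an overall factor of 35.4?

18

With α = √(3.02/2.02) per stage, ln α = ½ ln(1.49505) = 0.2011.
Need α^N ≥ 35.4 ⇒ N ≥ ln(35.4) / ln α = 3.567 / 0.2011 = 17.74.
So at least 18 stages are needed.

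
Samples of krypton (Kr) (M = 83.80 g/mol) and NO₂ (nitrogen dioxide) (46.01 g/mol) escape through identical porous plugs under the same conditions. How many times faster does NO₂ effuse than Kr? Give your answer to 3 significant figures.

1.35

Using Graham's law: rate_NO₂/rate_Kr = √(M_Kr/M_NO₂) = √(83.80/46.01) = √1.821 = 1.35.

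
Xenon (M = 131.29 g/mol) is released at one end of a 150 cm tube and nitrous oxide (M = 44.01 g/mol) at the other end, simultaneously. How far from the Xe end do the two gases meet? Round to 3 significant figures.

55.0 cm

The fronts meet when d_Xe + d_N₂O = L with d_Xe/d_N₂O = √(M_N₂O/M_Xe) (Graham's law). Here √(M_N₂O/M_Xe) = √(44.01/131.29) = 0.5790.
With d_Xe + d_N₂O = 150 cm, d_N₂O = 150/(1 + 0.5790) = 95.00 cm.
d_Xe = 150 − 95.00 = 55.0 cm.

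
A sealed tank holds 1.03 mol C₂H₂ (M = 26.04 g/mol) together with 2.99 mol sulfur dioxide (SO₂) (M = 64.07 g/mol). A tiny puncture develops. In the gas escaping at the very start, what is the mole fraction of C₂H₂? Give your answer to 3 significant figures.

Effusion rate of each component ∝ n_i/√M_i (partial pressure × 1/√M).
x_C₂H₂(eff) = (n_C₂H₂/√M_C₂H₂) / (n_C₂H₂/√M_C₂H₂ + n_SO₂/√M_SO₂)
= (1.03/√26.04) / (1.03/√26.04 + 2.99/√64.07) = 0.2018/(0.2018 + 0.3735) = 0.351.

0.351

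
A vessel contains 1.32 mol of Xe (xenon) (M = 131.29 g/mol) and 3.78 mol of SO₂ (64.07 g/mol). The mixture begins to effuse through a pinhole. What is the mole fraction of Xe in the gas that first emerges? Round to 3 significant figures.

Each component's effusion rate ∝ (its partial pressure)·(1/√M) ∝ n_i/√M_i.
x_Xe(eff) = (n_Xe/√M_Xe) / (n_Xe/√M_Xe + n_SO₂/√M_SO₂)
= (1.32/√131.29) / (1.32/√131.29 + 3.78/√64.07) = 0.1152/(0.1152 + 0.4722) = 0.196.

0.196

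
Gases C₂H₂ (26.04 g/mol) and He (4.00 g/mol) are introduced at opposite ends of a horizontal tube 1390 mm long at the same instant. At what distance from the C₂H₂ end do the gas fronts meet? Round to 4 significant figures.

The fronts meet when d_C₂H₂ + d_He = L with d_C₂H₂/d_He = √(M_He/M_C₂H₂) (Graham's law). Here √(M_He/M_C₂H₂) = √(4.00/26.04) = 0.3919.
With d_C₂H₂ + d_He = 1390 mm, d_He = 1390/(1 + 0.3919) = 998.6 mm.
d_C₂H₂ = 1390 − 998.6 = 391.4 mm.

391.4 mm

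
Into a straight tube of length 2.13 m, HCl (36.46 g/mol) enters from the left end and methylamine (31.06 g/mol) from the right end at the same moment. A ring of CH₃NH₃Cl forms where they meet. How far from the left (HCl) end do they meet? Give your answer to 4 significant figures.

1.022 m

In equal time, each gas travels a distance ∝ its rate ∝ 1/√M, so d_HCl/d_CH₃NH₂ = √(M_CH₃NH₂/M_HCl) = √(31.06/36.46) = 0.9230.
With d_HCl + d_CH₃NH₂ = 2.13 m, d_CH₃NH₂ = 2.13/(1 + 0.9230) = 1.108 m.
d_HCl = 2.13 − 1.108 = 1.022 m.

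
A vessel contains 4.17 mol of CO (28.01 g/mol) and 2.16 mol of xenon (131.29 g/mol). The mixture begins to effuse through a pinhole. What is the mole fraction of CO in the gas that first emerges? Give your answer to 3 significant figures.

0.807

Effusion rate of each component ∝ n_i/√M_i (partial pressure × 1/√M).
Mole fraction of CO in the effusate = (n_CO/√M_CO) / (n_CO/√M_CO + n_Xe/√M_Xe)
= (4.17/√28.01) / (4.17/√28.01 + 2.16/√131.29) = 0.7879/(0.7879 + 0.1885) = 0.807.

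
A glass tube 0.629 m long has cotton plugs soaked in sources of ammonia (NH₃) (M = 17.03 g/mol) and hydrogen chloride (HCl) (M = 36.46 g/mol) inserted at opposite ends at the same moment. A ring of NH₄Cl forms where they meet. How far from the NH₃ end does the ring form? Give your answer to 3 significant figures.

0.374 m

In equal time, each gas travels a distance ∝ its rate ∝ 1/√M, so d_NH₃/d_HCl = √(M_HCl/M_NH₃) = √(36.46/17.03) = 1.463.
With d_NH₃ + d_HCl = 0.629 m, d_HCl = 0.629/(1 + 1.463) = 0.2554 m.
d_NH₃ = 0.629 − 0.2554 = 0.374 m.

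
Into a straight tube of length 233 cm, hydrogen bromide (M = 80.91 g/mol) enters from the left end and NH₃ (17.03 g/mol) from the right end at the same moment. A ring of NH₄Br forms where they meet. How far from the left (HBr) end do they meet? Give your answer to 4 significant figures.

Distances travelled in equal time are proportional to diffusion rates, so d_HBr/d_NH₃ = √(M_NH₃/M_HBr) = √(17.03/80.91) = 0.4588.
With d_HBr + d_NH₃ = 233 cm, d_NH₃ = 233/(1 + 0.4588) = 159.7 cm.
d_HBr = 233 − 159.7 = 73.28 cm.

73.28 cm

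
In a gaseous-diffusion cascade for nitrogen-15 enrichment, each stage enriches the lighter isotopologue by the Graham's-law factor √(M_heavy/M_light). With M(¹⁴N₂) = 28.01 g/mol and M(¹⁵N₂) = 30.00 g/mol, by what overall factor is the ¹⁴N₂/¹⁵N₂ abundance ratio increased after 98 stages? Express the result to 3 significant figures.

The single-stage factor is √(M_heavy/M_light), so 98 stages give [√(30.00/28.01)]^98 = (30.00/28.01)^(98/2).
= 1.07105^49 = 28.9.

28.9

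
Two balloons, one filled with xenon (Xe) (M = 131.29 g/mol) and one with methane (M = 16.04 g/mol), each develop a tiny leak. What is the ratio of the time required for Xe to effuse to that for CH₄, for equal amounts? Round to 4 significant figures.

2.861

Using Graham's law: t_Xe/t_CH₄ = √(M_Xe/M_CH₄) = √(131.29/16.04) = √8.185 = 2.861.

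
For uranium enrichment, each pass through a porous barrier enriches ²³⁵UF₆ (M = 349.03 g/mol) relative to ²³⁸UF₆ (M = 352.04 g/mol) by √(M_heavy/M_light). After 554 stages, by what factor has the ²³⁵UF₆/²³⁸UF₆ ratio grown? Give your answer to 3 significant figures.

10.8

Each stage multiplies the ratio by α = √(352.04/349.03), so after 554 stages the overall factor is α^554 = (352.04/349.03)^(554/2).
= 1.00862^277 = 10.8.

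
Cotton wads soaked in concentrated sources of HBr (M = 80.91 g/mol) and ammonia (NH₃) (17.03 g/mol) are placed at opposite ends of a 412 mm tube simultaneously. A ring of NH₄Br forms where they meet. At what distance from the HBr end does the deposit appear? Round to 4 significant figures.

129.6 mm

In equal time, each gas travels a distance ∝ its rate ∝ 1/√M, so d_HBr/d_NH₃ = √(M_NH₃/M_HBr) = √(17.03/80.91) = 0.4588.
With d_HBr + d_NH₃ = 412 mm, d_NH₃ = 412/(1 + 0.4588) = 282.4 mm.
d_HBr = 412 − 282.4 = 129.6 mm.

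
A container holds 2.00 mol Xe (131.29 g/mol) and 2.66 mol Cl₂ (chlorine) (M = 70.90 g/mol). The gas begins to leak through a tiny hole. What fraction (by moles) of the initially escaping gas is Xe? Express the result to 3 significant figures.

Effusion rate of each component ∝ n_i/√M_i (partial pressure × 1/√M).
So x_Xe in the escaping gas = (n_Xe/√M_Xe) / Σ(n_i/√M_i)
= (2.00/√131.29) / (2.00/√131.29 + 2.66/√70.90) = 0.1745/(0.1745 + 0.3159) = 0.356.

0.356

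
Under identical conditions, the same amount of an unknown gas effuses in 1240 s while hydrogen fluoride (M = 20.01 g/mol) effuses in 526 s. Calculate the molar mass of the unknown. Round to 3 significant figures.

Using Graham's law: t_X/t_HF = √(M_X/M_HF).
1240/526 = 2.357 = √(M_X/20.01)
M_X = 20.01 × 2.357² = 20.01 × 5.557 = 111 g/mol

111 g/mol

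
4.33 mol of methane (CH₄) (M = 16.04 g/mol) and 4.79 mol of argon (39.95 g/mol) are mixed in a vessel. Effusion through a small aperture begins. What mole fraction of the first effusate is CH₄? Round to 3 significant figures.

Each component's effusion rate ∝ (its partial pressure)·(1/√M) ∝ n_i/√M_i.
So x_CH₄ in the escaping gas = (n_CH₄/√M_CH₄) / Σ(n_i/√M_i)
= (4.33/√16.04) / (4.33/√16.04 + 4.79/√39.95) = 1.081/(1.081 + 0.7578) = 0.588.

0.588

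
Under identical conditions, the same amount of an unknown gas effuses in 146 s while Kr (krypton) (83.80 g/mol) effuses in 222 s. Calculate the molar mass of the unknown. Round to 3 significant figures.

36.2 g/mol

Graham's law gives t_X/t_Kr = √(M_X/M_Kr).
146/222 = 0.6577 = √(M_X/83.80)
M_X = 83.80 × 0.6577² = 83.80 × 0.4325 = 36.2 g/mol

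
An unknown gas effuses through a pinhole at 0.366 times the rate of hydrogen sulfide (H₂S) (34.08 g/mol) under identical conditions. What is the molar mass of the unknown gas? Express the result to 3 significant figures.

Graham's law gives rate_X/rate_H₂S = √(M_H₂S/M_X).
0.366 = √(34.08/M_X)
M_X = 34.08 / 0.366² = 34.08 / 0.1340 = 254 g/mol

254 g/mol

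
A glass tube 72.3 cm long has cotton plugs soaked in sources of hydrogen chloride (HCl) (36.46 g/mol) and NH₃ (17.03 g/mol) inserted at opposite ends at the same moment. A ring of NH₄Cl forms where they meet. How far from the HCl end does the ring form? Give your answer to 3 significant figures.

29.4 cm

In equal time, each gas travels a distance ∝ its rate ∝ 1/√M, so d_HCl/d_NH₃ = √(M_NH₃/M_HCl) = √(17.03/36.46) = 0.6834.
With d_HCl + d_NH₃ = 72.3 cm, d_NH₃ = 72.3/(1 + 0.6834) = 42.95 cm.
d_HCl = 72.3 − 42.95 = 29.4 cm.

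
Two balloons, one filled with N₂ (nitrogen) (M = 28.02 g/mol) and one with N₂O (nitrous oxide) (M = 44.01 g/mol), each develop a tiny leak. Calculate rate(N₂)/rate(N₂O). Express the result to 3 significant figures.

1.25

Graham's law gives rate_N₂/rate_N₂O = √(M_N₂O/M_N₂) = √(44.01/28.02) = √1.571 = 1.25.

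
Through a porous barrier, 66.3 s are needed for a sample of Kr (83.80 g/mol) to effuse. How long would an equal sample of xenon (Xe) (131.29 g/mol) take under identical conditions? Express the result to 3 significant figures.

Since effusion rate ∝ 1/√M, t_Xe/t_Kr = √(M_Xe/M_Kr) = √(131.29/83.80) = √1.567 = 1.252.
So the time for Xe is 66.3 × 1.252 = 83.0 s.

83.0 s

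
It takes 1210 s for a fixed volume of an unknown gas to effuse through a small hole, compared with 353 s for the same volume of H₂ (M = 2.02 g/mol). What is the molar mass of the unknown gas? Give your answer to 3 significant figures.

Graham's law gives t_X/t_H₂ = √(M_X/M_H₂).
1210/353 = 3.428 = √(M_X/2.02)
M_X = 2.02 × 3.428² = 2.02 × 11.75 = 23.7 g/mol

23.7 g/mol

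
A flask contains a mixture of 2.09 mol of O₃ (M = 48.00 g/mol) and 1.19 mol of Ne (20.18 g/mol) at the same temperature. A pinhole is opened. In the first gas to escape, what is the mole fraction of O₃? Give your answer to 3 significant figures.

Effusion rate of each component ∝ n_i/√M_i (partial pressure × 1/√M).
x_O₃(eff) = (n_O₃/√M_O₃) / (n_O₃/√M_O₃ + n_Ne/√M_Ne)
= (2.09/√48.00) / (2.09/√48.00 + 1.19/√20.18) = 0.3017/(0.3017 + 0.2649) = 0.532.

0.532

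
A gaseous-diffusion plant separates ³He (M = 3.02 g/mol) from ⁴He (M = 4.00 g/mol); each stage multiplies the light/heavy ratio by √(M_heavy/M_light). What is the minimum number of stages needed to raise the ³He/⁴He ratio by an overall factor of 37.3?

With α = √(4.00/3.02) per stage, ln α = ½ ln(1.32450) = 0.1405.
Need α^N ≥ 37.3 ⇒ N ≥ ln(37.3) / ln α = 3.619 / 0.1405 = 25.75.
Rounding up, N = 26 stages.

26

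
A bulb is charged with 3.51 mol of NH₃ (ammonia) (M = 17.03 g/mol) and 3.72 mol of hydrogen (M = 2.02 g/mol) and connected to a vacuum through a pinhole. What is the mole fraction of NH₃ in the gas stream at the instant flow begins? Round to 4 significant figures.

0.2453

Each component's effusion rate ∝ (its partial pressure)·(1/√M) ∝ n_i/√M_i.
Mole fraction of NH₃ in the effusate = (n_NH₃/√M_NH₃) / (n_NH₃/√M_NH₃ + n_H₂/√M_H₂)
= (3.51/√17.03) / (3.51/√17.03 + 3.72/√2.02) = 0.8505/(0.8505 + 2.617) = 0.2453.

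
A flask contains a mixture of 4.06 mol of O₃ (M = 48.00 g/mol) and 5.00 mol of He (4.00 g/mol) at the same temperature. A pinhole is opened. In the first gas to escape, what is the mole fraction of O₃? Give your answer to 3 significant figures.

0.190

The effusion rate of species i is ∝ p_i/√M_i ∝ n_i/√M_i.
Mole fraction of O₃ in the effusate = (n_O₃/√M_O₃) / (n_O₃/√M_O₃ + n_He/√M_He)
= (4.06/√48.00) / (4.06/√48.00 + 5.00/√4.00) = 0.5860/(0.5860 + 2.500) = 0.190.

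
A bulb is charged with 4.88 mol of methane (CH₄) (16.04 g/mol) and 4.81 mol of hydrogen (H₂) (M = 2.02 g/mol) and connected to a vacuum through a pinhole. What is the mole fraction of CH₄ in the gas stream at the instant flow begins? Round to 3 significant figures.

Effusion rate of each component ∝ n_i/√M_i (partial pressure × 1/√M).
x_CH₄(eff) = (n_CH₄/√M_CH₄) / (n_CH₄/√M_CH₄ + n_H₂/√M_H₂)
= (4.88/√16.04) / (4.88/√16.04 + 4.81/√2.02) = 1.218/(1.218 + 3.384) = 0.265.

0.265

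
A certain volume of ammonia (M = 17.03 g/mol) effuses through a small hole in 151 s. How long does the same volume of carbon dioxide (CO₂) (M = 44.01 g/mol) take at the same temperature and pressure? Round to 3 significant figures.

Using Graham's law: t_CO₂/t_NH₃ = √(M_CO₂/M_NH₃) = √(44.01/17.03) = √2.584 = 1.608.
So the time for CO₂ is 151 × 1.608 = 243 s.

243 s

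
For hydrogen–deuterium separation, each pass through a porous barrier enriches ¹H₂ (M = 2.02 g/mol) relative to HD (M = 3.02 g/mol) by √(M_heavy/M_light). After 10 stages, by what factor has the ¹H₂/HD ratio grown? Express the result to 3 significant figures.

Each stage multiplies the ratio by α = √(3.02/2.02), so after 10 stages the overall factor is α^10 = (3.02/2.02)^(10/2).
= 1.49505^5 = 7.47.

7.47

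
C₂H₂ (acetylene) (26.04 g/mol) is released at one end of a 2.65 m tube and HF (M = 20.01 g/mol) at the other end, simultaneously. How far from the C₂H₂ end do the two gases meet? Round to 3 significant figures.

In equal time, each gas travels a distance ∝ its rate ∝ 1/√M, so d_C₂H₂/d_HF = √(M_HF/M_C₂H₂) = √(20.01/26.04) = 0.8766.
With d_C₂H₂ + d_HF = 2.65 m, d_HF = 2.65/(1 + 0.8766) = 1.412 m.
d_C₂H₂ = 2.65 − 1.412 = 1.24 m.

1.24 m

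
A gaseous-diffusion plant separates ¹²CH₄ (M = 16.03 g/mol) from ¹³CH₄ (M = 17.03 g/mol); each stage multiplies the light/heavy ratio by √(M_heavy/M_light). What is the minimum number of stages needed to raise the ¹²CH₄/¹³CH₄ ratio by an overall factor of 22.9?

Single-stage factor α = √(17.03/16.03), so ln α = ½ ln(1.06238) = 0.03026.
Need α^N ≥ 22.9 ⇒ N ≥ ln(22.9) / ln α = 3.131 / 0.03026 = 103.48.
Minimum whole number of stages: N = 104.

104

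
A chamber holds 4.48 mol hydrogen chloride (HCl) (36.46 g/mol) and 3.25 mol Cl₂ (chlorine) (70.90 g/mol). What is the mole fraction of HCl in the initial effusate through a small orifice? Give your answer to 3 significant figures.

0.658

Each component's effusion rate ∝ (its partial pressure)·(1/√M) ∝ n_i/√M_i.
Mole fraction of HCl in the effusate = (n_HCl/√M_HCl) / (n_HCl/√M_HCl + n_Cl₂/√M_Cl₂)
= (4.48/√36.46) / (4.48/√36.46 + 3.25/√70.90) = 0.7419/(0.7419 + 0.3860) = 0.658.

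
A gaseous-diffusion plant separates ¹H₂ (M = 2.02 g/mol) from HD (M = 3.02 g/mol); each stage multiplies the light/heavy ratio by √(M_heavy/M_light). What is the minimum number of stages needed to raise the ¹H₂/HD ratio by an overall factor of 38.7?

19

Per stage α = (3.02/2.02)^(1/2) = 1.49505^0.5, giving ln α = 0.2011.
Need α^N ≥ 38.7 ⇒ N ≥ ln(38.7) / ln α = 3.656 / 0.2011 = 18.18.
Rounding up, N = 19 stages.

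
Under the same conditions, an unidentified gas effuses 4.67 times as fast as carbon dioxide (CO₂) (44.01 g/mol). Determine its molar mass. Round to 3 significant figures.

2.02 g/mol

Graham's law gives rate_X/rate_CO₂ = √(M_CO₂/M_X).
4.67 = √(44.01/M_X)
M_X = 44.01 / 4.67² = 44.01 / 21.81 = 2.02 g/mol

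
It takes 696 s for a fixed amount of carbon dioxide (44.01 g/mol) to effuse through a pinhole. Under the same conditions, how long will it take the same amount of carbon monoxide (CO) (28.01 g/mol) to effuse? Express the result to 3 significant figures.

From Graham's law, t_CO/t_CO₂ = √(M_CO/M_CO₂) = √(28.01/44.01) = √0.6364 = 0.7978.
So the time for CO is 696 × 0.7978 = 555 s.

555 s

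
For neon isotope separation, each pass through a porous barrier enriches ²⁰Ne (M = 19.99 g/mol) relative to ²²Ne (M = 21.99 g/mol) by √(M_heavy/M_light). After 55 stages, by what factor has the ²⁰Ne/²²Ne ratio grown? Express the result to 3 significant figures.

13.8

Each stage multiplies the ratio by α = √(21.99/19.99), so after 55 stages the overall factor is α^55 = (21.99/19.99)^(55/2).
= 1.10005^(55/2) = 13.8.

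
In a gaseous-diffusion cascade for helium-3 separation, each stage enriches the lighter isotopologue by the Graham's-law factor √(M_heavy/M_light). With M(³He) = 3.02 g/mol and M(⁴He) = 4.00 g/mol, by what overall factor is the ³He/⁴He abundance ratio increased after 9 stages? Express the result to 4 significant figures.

After 9 stages the ratio has grown by (√(4.00/3.02))^9 = (4.00/3.02)^(9/2).
= 1.32450^(9/2) = 3.542.

3.542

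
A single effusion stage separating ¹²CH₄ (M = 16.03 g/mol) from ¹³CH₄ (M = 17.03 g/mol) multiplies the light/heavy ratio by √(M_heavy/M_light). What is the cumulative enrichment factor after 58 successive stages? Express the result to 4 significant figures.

The single-stage factor is √(M_heavy/M_light), so 58 stages give [√(17.03/16.03)]^58 = (17.03/16.03)^(58/2).
= 1.06238^29 = 5.783.

5.783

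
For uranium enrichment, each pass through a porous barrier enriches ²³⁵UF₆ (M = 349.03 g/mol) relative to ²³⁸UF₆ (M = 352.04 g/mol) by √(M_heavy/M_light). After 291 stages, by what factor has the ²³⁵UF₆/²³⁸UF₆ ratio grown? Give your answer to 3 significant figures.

Each stage multiplies the ratio by α = √(352.04/349.03), so after 291 stages the overall factor is α^291 = (352.04/349.03)^(291/2).
= 1.00862^(291/2) = 3.49.

3.49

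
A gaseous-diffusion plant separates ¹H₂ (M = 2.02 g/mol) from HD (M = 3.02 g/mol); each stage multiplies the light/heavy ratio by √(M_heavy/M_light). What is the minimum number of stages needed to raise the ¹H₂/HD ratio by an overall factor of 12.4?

13

Single-stage factor α = √(3.02/2.02), so ln α = ½ ln(1.49505) = 0.2011.
Need α^N ≥ 12.4 ⇒ N ≥ ln(12.4) / ln α = 2.518 / 0.2011 = 12.52.
Rounding up, N = 13 stages.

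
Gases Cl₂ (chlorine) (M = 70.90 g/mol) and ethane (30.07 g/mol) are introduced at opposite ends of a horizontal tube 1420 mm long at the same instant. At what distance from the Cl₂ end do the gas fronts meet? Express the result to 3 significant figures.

560 mm

Graham's law gives d_Cl₂/d_C₂H₆ = rate_Cl₂/rate_C₂H₆ = √(M_C₂H₆/M_Cl₂) = √(30.07/70.90) = 0.6512.
With d_Cl₂ + d_C₂H₆ = 1420 mm, d_C₂H₆ = 1420/(1 + 0.6512) = 860.0 mm.
d_Cl₂ = 1420 − 860.0 = 560 mm.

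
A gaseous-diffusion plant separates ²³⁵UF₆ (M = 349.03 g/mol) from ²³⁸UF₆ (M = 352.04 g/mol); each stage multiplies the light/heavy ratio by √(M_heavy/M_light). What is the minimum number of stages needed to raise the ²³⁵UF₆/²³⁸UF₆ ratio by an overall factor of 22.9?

730

With α = √(352.04/349.03) per stage, ln α = ½ ln(1.00862) = 0.004293.
Need α^N ≥ 22.9 ⇒ N ≥ ln(22.9) / ln α = 3.131 / 0.004293 = 729.28.
So at least 730 stages are needed.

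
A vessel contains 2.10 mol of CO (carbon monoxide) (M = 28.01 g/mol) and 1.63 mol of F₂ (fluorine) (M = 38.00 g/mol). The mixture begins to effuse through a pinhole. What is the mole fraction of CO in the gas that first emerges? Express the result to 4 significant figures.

0.6001

Effusion rate of each component ∝ n_i/√M_i (partial pressure × 1/√M).
So x_CO in the escaping gas = (n_CO/√M_CO) / Σ(n_i/√M_i)
= (2.10/√28.01) / (2.10/√28.01 + 1.63/√38.00) = 0.3968/(0.3968 + 0.2644) = 0.6001.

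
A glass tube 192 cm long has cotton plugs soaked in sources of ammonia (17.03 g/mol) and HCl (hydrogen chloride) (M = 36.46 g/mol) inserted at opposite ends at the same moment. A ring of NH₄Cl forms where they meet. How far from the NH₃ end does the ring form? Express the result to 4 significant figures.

114.1 cm

In equal time, each gas travels a distance ∝ its rate ∝ 1/√M, so d_NH₃/d_HCl = √(M_HCl/M_NH₃) = √(36.46/17.03) = 1.463.
With d_NH₃ + d_HCl = 192 cm, d_HCl = 192/(1 + 1.463) = 77.95 cm.
d_NH₃ = 192 − 77.95 = 114.1 cm.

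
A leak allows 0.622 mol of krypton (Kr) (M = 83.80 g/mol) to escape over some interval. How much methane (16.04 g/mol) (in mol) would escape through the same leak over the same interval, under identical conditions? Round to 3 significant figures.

Graham's law gives rate_CH₄/rate_Kr = √(M_Kr/M_CH₄) = √(83.80/16.04) = √5.224 = 2.286.
So the amount for CH₄ is 0.622 × 2.286 = 1.42 mol.

1.42 mol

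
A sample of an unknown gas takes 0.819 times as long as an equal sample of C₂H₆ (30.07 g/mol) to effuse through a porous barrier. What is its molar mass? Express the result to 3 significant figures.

20.2 g/mol

Graham's law gives t_X/t_C₂H₆ = √(M_X/M_C₂H₆).
0.819 = √(M_X/30.07)
M_X = 30.07 × 0.819² = 30.07 × 0.6708 = 20.2 g/mol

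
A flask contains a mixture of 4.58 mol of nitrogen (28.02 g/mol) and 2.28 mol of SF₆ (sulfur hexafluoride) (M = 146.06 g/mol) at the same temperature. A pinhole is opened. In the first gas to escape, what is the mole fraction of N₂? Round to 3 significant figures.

0.821

Rate_i ∝ x_i/√M_i (Graham's law weighted by mole fraction), so the effusate composition follows n_i/√M_i.
So x_N₂ in the escaping gas = (n_N₂/√M_N₂) / Σ(n_i/√M_i)
= (4.58/√28.02) / (4.58/√28.02 + 2.28/√146.06) = 0.8652/(0.8652 + 0.1887) = 0.821.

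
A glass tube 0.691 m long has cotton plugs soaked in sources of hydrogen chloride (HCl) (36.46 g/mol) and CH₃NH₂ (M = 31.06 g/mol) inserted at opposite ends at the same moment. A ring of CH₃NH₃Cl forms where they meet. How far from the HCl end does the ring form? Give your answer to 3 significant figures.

Graham's law gives d_HCl/d_CH₃NH₂ = rate_HCl/rate_CH₃NH₂ = √(M_CH₃NH₂/M_HCl) = √(31.06/36.46) = 0.9230.
With d_HCl + d_CH₃NH₂ = 0.691 m, d_CH₃NH₂ = 0.691/(1 + 0.9230) = 0.3593 m.
d_HCl = 0.691 − 0.3593 = 0.332 m.

0.332 m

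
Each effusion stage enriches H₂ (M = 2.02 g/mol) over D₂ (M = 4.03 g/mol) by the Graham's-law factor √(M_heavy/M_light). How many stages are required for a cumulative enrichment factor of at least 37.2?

11

Per stage α = (4.03/2.02)^(1/2) = 1.99505^0.5, giving ln α = 0.3453.
Need α^N ≥ 37.2 ⇒ N ≥ ln(37.2) / ln α = 3.616 / 0.3453 = 10.47.
So at least 11 stages are needed.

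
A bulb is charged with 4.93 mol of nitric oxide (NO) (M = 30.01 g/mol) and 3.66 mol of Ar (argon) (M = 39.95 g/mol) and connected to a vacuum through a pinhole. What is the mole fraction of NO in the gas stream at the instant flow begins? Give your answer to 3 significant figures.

0.608

Effusion rate of each component ∝ n_i/√M_i (partial pressure × 1/√M).
x_NO(eff) = (n_NO/√M_NO) / (n_NO/√M_NO + n_Ar/√M_Ar)
= (4.93/√30.01) / (4.93/√30.01 + 3.66/√39.95) = 0.8999/(0.8999 + 0.5791) = 0.608.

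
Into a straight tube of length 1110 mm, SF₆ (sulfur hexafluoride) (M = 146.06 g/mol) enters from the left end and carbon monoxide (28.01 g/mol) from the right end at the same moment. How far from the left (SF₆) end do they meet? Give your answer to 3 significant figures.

The fronts meet when d_SF₆ + d_CO = L with d_SF₆/d_CO = √(M_CO/M_SF₆) (Graham's law). Here √(M_CO/M_SF₆) = √(28.01/146.06) = 0.4379.
With d_SF₆ + d_CO = 1110 mm, d_CO = 1110/(1 + 0.4379) = 772.0 mm.
d_SF₆ = 1110 − 772.0 = 338 mm.

338 mm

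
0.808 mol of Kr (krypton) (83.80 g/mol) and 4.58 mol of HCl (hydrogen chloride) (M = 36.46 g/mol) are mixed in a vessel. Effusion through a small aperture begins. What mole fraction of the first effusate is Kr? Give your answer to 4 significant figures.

Effusion rate of each component ∝ n_i/√M_i (partial pressure × 1/√M).
x_Kr(eff) = (n_Kr/√M_Kr) / (n_Kr/√M_Kr + n_HCl/√M_HCl)
= (0.808/√83.80) / (0.808/√83.80 + 4.58/√36.46) = 0.08827/(0.08827 + 0.7585) = 0.1042.

0.1042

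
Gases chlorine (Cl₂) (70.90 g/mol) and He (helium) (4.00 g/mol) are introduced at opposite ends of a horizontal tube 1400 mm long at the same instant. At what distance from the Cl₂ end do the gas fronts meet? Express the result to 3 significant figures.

In equal time, each gas travels a distance ∝ its rate ∝ 1/√M, so d_Cl₂/d_He = √(M_He/M_Cl₂) = √(4.00/70.90) = 0.2375.
With d_Cl₂ + d_He = 1400 mm, d_He = 1400/(1 + 0.2375) = 1131 mm.
d_Cl₂ = 1400 − 1131 = 269 mm.

269 mm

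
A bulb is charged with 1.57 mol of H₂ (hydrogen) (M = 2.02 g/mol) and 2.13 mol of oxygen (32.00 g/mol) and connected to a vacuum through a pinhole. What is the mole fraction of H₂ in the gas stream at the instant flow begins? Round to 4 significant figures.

Effusion rate of each component ∝ n_i/√M_i (partial pressure × 1/√M).
So x_H₂ in the escaping gas = (n_H₂/√M_H₂) / Σ(n_i/√M_i)
= (1.57/√2.02) / (1.57/√2.02 + 2.13/√32.00) = 1.105/(1.105 + 0.3765) = 0.7458.

0.7458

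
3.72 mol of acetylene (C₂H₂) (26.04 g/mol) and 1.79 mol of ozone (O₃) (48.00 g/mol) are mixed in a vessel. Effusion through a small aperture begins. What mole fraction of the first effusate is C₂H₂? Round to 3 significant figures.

0.738

The effusion rate of species i is ∝ p_i/√M_i ∝ n_i/√M_i.
x_C₂H₂(eff) = (n_C₂H₂/√M_C₂H₂) / (n_C₂H₂/√M_C₂H₂ + n_O₃/√M_O₃)
= (3.72/√26.04) / (3.72/√26.04 + 1.79/√48.00) = 0.7290/(0.7290 + 0.2584) = 0.738.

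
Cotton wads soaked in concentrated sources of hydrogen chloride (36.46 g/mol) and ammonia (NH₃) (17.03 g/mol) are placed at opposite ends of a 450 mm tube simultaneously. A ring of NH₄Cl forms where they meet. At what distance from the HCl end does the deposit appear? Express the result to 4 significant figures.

182.7 mm

Distances travelled in equal time are proportional to diffusion rates, so d_HCl/d_NH₃ = √(M_NH₃/M_HCl) = √(17.03/36.46) = 0.6834.
With d_HCl + d_NH₃ = 450 mm, d_NH₃ = 450/(1 + 0.6834) = 267.3 mm.
d_HCl = 450 − 267.3 = 182.7 mm.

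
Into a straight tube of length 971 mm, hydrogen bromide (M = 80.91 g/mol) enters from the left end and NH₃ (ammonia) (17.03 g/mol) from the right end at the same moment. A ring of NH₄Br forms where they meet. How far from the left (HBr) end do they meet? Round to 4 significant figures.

Graham's law gives d_HBr/d_NH₃ = rate_HBr/rate_NH₃ = √(M_NH₃/M_HBr) = √(17.03/80.91) = 0.4588.
With d_HBr + d_NH₃ = 971 mm, d_NH₃ = 971/(1 + 0.4588) = 665.6 mm.
d_HBr = 971 − 665.6 = 305.4 mm.

305.4 mm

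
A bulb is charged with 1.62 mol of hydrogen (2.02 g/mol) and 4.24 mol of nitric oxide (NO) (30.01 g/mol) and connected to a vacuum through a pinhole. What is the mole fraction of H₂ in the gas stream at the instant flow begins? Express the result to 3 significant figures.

Effusion rate of each component ∝ n_i/√M_i (partial pressure × 1/√M).
So x_H₂ in the escaping gas = (n_H₂/√M_H₂) / Σ(n_i/√M_i)
= (1.62/√2.02) / (1.62/√2.02 + 4.24/√30.01) = 1.140/(1.140 + 0.7740) = 0.596.

0.596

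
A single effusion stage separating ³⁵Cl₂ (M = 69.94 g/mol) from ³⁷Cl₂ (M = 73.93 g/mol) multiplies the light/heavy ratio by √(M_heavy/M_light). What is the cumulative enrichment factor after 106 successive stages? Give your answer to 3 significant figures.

18.9

After 106 stages the ratio has grown by (√(73.93/69.94))^106 = (73.93/69.94)^(106/2).
= 1.05705^53 = 18.9.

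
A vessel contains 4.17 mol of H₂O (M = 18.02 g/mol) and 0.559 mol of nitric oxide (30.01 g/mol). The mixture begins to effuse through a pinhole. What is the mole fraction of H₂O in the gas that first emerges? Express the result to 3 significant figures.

0.906

Rate_i ∝ x_i/√M_i (Graham's law weighted by mole fraction), so the effusate composition follows n_i/√M_i.
Mole fraction of H₂O in the effusate = (n_H₂O/√M_H₂O) / (n_H₂O/√M_H₂O + n_NO/√M_NO)
= (4.17/√18.02) / (4.17/√18.02 + 0.559/√30.01) = 0.9823/(0.9823 + 0.1020) = 0.906.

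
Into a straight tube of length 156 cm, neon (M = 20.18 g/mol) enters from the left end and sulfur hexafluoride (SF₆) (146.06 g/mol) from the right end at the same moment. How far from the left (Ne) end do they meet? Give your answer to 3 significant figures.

114 cm

Distances travelled in equal time are proportional to diffusion rates, so d_Ne/d_SF₆ = √(M_SF₆/M_Ne) = √(146.06/20.18) = 2.690.
With d_Ne + d_SF₆ = 156 cm, d_SF₆ = 156/(1 + 2.690) = 42.27 cm.
d_Ne = 156 − 42.27 = 114 cm.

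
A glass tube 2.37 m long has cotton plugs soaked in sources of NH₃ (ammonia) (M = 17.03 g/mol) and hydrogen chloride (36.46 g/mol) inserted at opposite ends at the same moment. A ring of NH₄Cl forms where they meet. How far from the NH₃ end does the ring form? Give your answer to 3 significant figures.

Graham's law gives d_NH₃/d_HCl = rate_NH₃/rate_HCl = √(M_HCl/M_NH₃) = √(36.46/17.03) = 1.463.
With d_NH₃ + d_HCl = 2.37 m, d_HCl = 2.37/(1 + 1.463) = 0.9622 m.
d_NH₃ = 2.37 − 0.9622 = 1.41 m.

1.41 m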